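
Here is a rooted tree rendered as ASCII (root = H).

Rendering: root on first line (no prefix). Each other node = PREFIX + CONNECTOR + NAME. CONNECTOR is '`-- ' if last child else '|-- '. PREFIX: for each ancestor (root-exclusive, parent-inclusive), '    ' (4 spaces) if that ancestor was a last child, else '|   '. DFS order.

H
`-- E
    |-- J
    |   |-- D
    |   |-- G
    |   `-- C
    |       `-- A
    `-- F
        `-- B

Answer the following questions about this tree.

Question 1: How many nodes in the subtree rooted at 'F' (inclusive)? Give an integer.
Answer: 2

Derivation:
Subtree rooted at F contains: B, F
Count = 2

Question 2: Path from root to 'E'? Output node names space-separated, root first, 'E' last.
Answer: H E

Derivation:
Walk down from root: H -> E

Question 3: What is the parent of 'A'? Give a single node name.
Answer: C

Derivation:
Scan adjacency: A appears as child of C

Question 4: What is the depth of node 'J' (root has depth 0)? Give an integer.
Path from root to J: H -> E -> J
Depth = number of edges = 2

Answer: 2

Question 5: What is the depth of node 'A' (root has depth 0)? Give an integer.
Answer: 4

Derivation:
Path from root to A: H -> E -> J -> C -> A
Depth = number of edges = 4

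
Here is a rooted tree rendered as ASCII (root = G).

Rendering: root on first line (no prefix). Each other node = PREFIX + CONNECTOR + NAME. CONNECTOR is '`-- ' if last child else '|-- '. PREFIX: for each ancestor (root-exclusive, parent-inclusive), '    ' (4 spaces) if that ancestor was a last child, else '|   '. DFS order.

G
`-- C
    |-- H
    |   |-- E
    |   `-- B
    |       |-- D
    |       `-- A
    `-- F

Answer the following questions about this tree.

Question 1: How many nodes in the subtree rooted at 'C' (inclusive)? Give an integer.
Answer: 7

Derivation:
Subtree rooted at C contains: A, B, C, D, E, F, H
Count = 7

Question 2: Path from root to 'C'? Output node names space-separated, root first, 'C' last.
Answer: G C

Derivation:
Walk down from root: G -> C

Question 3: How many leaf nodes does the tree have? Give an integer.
Leaves (nodes with no children): A, D, E, F

Answer: 4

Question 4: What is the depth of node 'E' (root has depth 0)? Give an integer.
Path from root to E: G -> C -> H -> E
Depth = number of edges = 3

Answer: 3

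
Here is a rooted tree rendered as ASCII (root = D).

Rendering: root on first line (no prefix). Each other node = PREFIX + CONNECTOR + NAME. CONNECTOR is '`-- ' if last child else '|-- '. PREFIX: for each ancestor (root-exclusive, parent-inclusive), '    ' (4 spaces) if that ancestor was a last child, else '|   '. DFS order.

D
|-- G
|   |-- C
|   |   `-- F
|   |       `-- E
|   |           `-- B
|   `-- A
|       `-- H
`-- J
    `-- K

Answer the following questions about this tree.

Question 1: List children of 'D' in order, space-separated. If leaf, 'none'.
Node D's children (from adjacency): G, J

Answer: G J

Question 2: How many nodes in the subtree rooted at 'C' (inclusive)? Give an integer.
Subtree rooted at C contains: B, C, E, F
Count = 4

Answer: 4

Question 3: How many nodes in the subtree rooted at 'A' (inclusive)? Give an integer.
Answer: 2

Derivation:
Subtree rooted at A contains: A, H
Count = 2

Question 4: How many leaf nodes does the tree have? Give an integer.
Answer: 3

Derivation:
Leaves (nodes with no children): B, H, K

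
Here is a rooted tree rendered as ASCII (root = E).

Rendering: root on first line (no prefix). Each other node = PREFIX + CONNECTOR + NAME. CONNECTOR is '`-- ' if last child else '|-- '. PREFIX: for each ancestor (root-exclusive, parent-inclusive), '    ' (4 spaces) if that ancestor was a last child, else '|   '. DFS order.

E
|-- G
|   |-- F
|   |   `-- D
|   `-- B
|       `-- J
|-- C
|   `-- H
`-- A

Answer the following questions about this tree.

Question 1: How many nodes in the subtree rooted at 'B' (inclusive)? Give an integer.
Answer: 2

Derivation:
Subtree rooted at B contains: B, J
Count = 2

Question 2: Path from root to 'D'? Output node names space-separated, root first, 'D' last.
Walk down from root: E -> G -> F -> D

Answer: E G F D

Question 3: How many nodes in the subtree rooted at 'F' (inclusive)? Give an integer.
Subtree rooted at F contains: D, F
Count = 2

Answer: 2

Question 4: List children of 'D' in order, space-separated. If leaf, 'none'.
Answer: none

Derivation:
Node D's children (from adjacency): (leaf)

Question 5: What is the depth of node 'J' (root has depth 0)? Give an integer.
Answer: 3

Derivation:
Path from root to J: E -> G -> B -> J
Depth = number of edges = 3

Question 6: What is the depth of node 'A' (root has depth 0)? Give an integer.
Answer: 1

Derivation:
Path from root to A: E -> A
Depth = number of edges = 1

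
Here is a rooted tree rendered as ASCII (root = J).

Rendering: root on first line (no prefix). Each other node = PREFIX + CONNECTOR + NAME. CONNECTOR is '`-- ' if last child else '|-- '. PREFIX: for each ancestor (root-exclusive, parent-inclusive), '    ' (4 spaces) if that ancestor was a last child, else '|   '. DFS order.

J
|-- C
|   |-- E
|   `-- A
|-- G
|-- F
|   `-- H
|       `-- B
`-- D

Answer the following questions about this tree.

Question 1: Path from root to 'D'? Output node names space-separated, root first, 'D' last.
Walk down from root: J -> D

Answer: J D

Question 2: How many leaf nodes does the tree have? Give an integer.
Answer: 5

Derivation:
Leaves (nodes with no children): A, B, D, E, G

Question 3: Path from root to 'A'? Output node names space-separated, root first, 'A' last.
Walk down from root: J -> C -> A

Answer: J C A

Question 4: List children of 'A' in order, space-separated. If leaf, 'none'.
Answer: none

Derivation:
Node A's children (from adjacency): (leaf)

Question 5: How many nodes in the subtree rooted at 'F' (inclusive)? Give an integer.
Answer: 3

Derivation:
Subtree rooted at F contains: B, F, H
Count = 3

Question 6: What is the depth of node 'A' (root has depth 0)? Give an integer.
Answer: 2

Derivation:
Path from root to A: J -> C -> A
Depth = number of edges = 2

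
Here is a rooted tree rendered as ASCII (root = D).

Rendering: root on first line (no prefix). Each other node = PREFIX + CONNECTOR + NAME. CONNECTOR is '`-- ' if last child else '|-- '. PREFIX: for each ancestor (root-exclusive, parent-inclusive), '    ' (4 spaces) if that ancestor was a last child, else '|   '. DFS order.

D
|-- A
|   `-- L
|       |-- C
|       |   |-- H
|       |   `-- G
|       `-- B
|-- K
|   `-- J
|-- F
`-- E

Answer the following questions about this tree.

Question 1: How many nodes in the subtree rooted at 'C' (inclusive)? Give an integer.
Subtree rooted at C contains: C, G, H
Count = 3

Answer: 3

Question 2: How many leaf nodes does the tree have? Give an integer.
Answer: 6

Derivation:
Leaves (nodes with no children): B, E, F, G, H, J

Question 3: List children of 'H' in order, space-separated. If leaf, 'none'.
Node H's children (from adjacency): (leaf)

Answer: none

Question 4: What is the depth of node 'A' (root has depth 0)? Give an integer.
Path from root to A: D -> A
Depth = number of edges = 1

Answer: 1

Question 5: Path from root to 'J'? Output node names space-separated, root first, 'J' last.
Walk down from root: D -> K -> J

Answer: D K J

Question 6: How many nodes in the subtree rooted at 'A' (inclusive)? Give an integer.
Subtree rooted at A contains: A, B, C, G, H, L
Count = 6

Answer: 6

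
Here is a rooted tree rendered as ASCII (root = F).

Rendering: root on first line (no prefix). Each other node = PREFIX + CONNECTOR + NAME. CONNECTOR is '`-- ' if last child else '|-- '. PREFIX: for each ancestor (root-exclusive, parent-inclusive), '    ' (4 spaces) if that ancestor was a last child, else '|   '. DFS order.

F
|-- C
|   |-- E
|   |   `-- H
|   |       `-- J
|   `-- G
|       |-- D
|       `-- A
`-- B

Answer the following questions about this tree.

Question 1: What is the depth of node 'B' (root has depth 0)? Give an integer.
Path from root to B: F -> B
Depth = number of edges = 1

Answer: 1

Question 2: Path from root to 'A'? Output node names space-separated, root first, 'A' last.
Walk down from root: F -> C -> G -> A

Answer: F C G A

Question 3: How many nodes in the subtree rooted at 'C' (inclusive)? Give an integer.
Answer: 7

Derivation:
Subtree rooted at C contains: A, C, D, E, G, H, J
Count = 7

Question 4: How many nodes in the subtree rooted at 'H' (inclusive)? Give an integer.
Subtree rooted at H contains: H, J
Count = 2

Answer: 2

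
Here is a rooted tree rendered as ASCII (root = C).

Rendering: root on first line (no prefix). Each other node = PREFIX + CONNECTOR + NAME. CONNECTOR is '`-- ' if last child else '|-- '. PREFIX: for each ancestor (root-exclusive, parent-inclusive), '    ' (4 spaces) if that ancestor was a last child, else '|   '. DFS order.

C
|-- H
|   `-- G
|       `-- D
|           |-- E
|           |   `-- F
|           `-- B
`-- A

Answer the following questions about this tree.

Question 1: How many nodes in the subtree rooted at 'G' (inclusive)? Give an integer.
Subtree rooted at G contains: B, D, E, F, G
Count = 5

Answer: 5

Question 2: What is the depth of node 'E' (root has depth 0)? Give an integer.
Answer: 4

Derivation:
Path from root to E: C -> H -> G -> D -> E
Depth = number of edges = 4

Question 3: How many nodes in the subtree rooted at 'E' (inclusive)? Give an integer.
Answer: 2

Derivation:
Subtree rooted at E contains: E, F
Count = 2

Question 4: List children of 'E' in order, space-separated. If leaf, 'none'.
Answer: F

Derivation:
Node E's children (from adjacency): F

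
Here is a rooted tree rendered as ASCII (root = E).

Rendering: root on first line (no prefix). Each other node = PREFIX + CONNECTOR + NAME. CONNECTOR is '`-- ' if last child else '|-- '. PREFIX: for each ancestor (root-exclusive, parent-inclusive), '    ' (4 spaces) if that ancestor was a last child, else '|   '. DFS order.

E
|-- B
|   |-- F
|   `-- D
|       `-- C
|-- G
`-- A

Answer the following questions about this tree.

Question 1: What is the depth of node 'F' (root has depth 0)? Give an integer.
Path from root to F: E -> B -> F
Depth = number of edges = 2

Answer: 2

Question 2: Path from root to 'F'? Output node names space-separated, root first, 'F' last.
Walk down from root: E -> B -> F

Answer: E B F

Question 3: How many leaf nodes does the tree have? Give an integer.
Answer: 4

Derivation:
Leaves (nodes with no children): A, C, F, G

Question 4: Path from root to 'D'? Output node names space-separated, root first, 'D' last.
Walk down from root: E -> B -> D

Answer: E B D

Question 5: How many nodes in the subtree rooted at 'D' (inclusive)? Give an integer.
Answer: 2

Derivation:
Subtree rooted at D contains: C, D
Count = 2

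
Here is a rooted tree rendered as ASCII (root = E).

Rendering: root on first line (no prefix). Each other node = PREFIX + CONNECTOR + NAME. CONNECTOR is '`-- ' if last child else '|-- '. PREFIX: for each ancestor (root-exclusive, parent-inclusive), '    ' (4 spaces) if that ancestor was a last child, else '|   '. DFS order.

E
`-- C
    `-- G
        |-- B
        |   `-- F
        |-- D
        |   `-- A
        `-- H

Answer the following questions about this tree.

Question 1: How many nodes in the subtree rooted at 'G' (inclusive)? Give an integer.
Answer: 6

Derivation:
Subtree rooted at G contains: A, B, D, F, G, H
Count = 6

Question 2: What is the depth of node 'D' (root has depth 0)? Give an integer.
Path from root to D: E -> C -> G -> D
Depth = number of edges = 3

Answer: 3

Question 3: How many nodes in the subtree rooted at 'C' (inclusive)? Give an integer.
Answer: 7

Derivation:
Subtree rooted at C contains: A, B, C, D, F, G, H
Count = 7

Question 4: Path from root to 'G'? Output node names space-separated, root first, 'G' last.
Answer: E C G

Derivation:
Walk down from root: E -> C -> G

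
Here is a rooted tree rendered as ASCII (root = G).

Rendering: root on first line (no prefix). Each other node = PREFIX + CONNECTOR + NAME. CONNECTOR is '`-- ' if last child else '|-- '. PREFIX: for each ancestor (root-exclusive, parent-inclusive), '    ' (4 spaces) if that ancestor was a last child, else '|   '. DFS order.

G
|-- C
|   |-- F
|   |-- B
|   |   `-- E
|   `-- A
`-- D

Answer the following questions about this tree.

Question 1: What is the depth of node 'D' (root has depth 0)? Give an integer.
Path from root to D: G -> D
Depth = number of edges = 1

Answer: 1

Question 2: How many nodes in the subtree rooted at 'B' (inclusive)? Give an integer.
Subtree rooted at B contains: B, E
Count = 2

Answer: 2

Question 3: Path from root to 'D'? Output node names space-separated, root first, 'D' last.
Walk down from root: G -> D

Answer: G D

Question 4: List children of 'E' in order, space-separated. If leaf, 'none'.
Node E's children (from adjacency): (leaf)

Answer: none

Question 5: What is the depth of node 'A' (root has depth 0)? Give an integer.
Answer: 2

Derivation:
Path from root to A: G -> C -> A
Depth = number of edges = 2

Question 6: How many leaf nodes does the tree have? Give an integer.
Answer: 4

Derivation:
Leaves (nodes with no children): A, D, E, F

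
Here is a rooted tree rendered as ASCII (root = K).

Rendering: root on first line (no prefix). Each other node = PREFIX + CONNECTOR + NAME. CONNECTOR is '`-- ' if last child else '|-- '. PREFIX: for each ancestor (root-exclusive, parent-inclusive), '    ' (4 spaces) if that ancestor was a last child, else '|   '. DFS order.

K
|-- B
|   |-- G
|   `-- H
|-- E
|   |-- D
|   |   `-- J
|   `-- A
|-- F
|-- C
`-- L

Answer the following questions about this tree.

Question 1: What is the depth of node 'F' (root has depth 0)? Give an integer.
Answer: 1

Derivation:
Path from root to F: K -> F
Depth = number of edges = 1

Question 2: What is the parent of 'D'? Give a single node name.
Answer: E

Derivation:
Scan adjacency: D appears as child of E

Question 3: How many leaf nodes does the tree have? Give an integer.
Answer: 7

Derivation:
Leaves (nodes with no children): A, C, F, G, H, J, L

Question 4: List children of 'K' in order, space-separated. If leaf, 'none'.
Node K's children (from adjacency): B, E, F, C, L

Answer: B E F C L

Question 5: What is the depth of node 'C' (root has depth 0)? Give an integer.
Answer: 1

Derivation:
Path from root to C: K -> C
Depth = number of edges = 1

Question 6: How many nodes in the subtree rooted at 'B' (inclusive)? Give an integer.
Subtree rooted at B contains: B, G, H
Count = 3

Answer: 3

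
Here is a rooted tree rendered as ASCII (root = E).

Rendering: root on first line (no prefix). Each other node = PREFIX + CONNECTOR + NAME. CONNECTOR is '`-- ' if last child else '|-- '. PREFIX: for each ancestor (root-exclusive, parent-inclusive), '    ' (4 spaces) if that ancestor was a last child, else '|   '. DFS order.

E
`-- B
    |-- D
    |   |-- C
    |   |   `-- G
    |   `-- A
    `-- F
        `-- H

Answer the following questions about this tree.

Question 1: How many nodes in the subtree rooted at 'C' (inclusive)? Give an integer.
Answer: 2

Derivation:
Subtree rooted at C contains: C, G
Count = 2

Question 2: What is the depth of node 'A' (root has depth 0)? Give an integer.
Path from root to A: E -> B -> D -> A
Depth = number of edges = 3

Answer: 3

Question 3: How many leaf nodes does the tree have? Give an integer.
Leaves (nodes with no children): A, G, H

Answer: 3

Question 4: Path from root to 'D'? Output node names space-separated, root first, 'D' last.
Walk down from root: E -> B -> D

Answer: E B D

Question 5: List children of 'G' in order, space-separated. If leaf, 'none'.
Node G's children (from adjacency): (leaf)

Answer: none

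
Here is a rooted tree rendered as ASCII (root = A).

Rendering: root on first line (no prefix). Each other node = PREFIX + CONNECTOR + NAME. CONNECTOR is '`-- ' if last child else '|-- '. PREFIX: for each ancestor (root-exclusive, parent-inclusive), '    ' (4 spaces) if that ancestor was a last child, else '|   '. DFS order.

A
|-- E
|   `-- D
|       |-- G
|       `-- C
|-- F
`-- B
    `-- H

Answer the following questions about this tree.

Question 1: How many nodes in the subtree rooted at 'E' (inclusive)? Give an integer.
Answer: 4

Derivation:
Subtree rooted at E contains: C, D, E, G
Count = 4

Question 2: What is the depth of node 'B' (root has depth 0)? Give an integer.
Answer: 1

Derivation:
Path from root to B: A -> B
Depth = number of edges = 1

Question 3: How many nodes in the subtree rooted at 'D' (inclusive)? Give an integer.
Answer: 3

Derivation:
Subtree rooted at D contains: C, D, G
Count = 3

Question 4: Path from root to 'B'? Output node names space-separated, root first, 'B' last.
Answer: A B

Derivation:
Walk down from root: A -> B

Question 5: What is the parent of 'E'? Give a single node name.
Scan adjacency: E appears as child of A

Answer: A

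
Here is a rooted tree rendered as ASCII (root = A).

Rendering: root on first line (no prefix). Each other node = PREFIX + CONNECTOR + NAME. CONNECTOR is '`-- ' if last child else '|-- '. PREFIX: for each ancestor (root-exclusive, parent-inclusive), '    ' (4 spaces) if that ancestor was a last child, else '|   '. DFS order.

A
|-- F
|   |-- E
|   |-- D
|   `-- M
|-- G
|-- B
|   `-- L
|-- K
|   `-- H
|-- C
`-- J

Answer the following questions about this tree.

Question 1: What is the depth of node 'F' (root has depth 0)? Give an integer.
Answer: 1

Derivation:
Path from root to F: A -> F
Depth = number of edges = 1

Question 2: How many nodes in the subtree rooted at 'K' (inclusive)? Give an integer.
Subtree rooted at K contains: H, K
Count = 2

Answer: 2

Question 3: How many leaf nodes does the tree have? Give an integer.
Answer: 8

Derivation:
Leaves (nodes with no children): C, D, E, G, H, J, L, M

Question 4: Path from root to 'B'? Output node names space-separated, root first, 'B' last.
Answer: A B

Derivation:
Walk down from root: A -> B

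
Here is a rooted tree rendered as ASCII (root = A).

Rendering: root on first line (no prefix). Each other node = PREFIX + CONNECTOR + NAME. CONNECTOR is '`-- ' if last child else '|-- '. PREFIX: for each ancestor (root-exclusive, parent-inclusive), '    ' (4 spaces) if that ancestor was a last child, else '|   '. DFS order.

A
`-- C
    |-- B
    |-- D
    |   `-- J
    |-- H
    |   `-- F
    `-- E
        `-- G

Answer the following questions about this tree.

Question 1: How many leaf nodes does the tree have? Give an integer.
Leaves (nodes with no children): B, F, G, J

Answer: 4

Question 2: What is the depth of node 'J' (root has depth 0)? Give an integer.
Answer: 3

Derivation:
Path from root to J: A -> C -> D -> J
Depth = number of edges = 3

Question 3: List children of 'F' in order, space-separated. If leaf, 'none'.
Node F's children (from adjacency): (leaf)

Answer: none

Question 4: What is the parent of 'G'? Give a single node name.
Scan adjacency: G appears as child of E

Answer: E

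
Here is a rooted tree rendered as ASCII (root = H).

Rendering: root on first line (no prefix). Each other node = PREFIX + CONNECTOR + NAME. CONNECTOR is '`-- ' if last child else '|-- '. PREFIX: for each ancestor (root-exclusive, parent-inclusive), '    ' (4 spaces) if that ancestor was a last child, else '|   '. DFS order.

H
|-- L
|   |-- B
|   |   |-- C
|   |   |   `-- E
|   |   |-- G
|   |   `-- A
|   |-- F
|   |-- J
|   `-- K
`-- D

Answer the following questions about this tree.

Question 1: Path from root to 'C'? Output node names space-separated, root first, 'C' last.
Walk down from root: H -> L -> B -> C

Answer: H L B C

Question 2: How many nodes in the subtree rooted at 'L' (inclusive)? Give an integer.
Subtree rooted at L contains: A, B, C, E, F, G, J, K, L
Count = 9

Answer: 9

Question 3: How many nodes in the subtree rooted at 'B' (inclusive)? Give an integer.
Answer: 5

Derivation:
Subtree rooted at B contains: A, B, C, E, G
Count = 5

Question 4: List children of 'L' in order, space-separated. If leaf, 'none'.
Answer: B F J K

Derivation:
Node L's children (from adjacency): B, F, J, K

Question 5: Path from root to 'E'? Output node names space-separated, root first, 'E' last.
Walk down from root: H -> L -> B -> C -> E

Answer: H L B C E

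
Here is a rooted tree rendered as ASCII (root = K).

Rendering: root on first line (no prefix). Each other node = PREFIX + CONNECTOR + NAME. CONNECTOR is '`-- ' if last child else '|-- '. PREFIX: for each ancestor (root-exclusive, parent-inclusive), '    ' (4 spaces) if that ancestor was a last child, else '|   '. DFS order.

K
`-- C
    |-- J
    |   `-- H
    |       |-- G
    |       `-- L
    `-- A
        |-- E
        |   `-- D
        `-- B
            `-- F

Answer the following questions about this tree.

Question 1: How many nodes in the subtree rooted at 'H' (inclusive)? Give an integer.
Subtree rooted at H contains: G, H, L
Count = 3

Answer: 3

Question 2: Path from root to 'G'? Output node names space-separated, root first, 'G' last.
Walk down from root: K -> C -> J -> H -> G

Answer: K C J H G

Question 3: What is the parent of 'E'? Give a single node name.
Answer: A

Derivation:
Scan adjacency: E appears as child of A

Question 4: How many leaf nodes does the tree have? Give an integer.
Leaves (nodes with no children): D, F, G, L

Answer: 4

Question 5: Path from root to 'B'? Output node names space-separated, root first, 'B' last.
Walk down from root: K -> C -> A -> B

Answer: K C A B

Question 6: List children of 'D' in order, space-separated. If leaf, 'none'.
Node D's children (from adjacency): (leaf)

Answer: none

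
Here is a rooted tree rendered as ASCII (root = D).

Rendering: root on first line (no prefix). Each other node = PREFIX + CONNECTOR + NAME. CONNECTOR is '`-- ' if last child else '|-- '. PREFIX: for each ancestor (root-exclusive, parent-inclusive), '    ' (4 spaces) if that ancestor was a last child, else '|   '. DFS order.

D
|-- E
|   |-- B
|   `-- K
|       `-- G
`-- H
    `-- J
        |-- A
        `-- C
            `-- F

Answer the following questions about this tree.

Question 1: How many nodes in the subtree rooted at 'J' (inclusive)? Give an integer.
Subtree rooted at J contains: A, C, F, J
Count = 4

Answer: 4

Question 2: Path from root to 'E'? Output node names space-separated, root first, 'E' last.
Answer: D E

Derivation:
Walk down from root: D -> E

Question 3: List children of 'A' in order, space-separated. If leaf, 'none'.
Answer: none

Derivation:
Node A's children (from adjacency): (leaf)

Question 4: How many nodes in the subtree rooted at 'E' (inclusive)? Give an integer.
Answer: 4

Derivation:
Subtree rooted at E contains: B, E, G, K
Count = 4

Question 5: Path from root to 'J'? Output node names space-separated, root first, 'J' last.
Answer: D H J

Derivation:
Walk down from root: D -> H -> J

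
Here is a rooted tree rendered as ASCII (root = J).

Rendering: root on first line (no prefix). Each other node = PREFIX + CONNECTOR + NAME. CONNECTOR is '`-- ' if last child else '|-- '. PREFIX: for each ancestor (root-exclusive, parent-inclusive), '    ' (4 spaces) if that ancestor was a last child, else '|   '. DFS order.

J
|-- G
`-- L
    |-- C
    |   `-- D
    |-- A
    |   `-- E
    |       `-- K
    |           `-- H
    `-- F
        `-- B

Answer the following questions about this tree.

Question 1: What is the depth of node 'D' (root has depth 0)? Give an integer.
Answer: 3

Derivation:
Path from root to D: J -> L -> C -> D
Depth = number of edges = 3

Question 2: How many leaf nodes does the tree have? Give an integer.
Leaves (nodes with no children): B, D, G, H

Answer: 4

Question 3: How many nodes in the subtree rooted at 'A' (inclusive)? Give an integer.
Answer: 4

Derivation:
Subtree rooted at A contains: A, E, H, K
Count = 4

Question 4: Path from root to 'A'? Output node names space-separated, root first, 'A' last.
Answer: J L A

Derivation:
Walk down from root: J -> L -> A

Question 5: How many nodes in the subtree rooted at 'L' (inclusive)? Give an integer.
Subtree rooted at L contains: A, B, C, D, E, F, H, K, L
Count = 9

Answer: 9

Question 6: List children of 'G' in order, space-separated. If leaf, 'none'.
Answer: none

Derivation:
Node G's children (from adjacency): (leaf)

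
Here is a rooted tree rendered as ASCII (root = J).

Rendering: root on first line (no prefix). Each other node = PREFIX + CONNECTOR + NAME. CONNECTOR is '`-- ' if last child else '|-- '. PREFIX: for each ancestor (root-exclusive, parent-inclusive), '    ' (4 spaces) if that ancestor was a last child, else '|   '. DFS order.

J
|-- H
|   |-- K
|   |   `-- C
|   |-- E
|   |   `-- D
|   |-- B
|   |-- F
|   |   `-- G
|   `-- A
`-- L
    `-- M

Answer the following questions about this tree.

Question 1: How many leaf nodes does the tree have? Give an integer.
Answer: 6

Derivation:
Leaves (nodes with no children): A, B, C, D, G, M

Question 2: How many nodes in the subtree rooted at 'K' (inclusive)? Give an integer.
Subtree rooted at K contains: C, K
Count = 2

Answer: 2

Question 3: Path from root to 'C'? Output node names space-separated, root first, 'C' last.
Answer: J H K C

Derivation:
Walk down from root: J -> H -> K -> C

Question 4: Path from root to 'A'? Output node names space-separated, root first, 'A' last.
Walk down from root: J -> H -> A

Answer: J H A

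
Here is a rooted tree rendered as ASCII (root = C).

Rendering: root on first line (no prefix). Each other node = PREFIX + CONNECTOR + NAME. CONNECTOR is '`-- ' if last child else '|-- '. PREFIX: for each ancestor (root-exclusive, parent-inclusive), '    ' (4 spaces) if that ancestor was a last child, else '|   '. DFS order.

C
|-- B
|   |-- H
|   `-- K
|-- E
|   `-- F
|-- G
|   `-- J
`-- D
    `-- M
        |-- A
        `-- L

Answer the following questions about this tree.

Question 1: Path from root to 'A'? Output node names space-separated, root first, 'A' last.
Answer: C D M A

Derivation:
Walk down from root: C -> D -> M -> A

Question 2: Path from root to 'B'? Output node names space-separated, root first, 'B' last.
Walk down from root: C -> B

Answer: C B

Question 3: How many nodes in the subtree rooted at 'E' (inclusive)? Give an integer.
Answer: 2

Derivation:
Subtree rooted at E contains: E, F
Count = 2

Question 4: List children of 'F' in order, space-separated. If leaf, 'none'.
Node F's children (from adjacency): (leaf)

Answer: none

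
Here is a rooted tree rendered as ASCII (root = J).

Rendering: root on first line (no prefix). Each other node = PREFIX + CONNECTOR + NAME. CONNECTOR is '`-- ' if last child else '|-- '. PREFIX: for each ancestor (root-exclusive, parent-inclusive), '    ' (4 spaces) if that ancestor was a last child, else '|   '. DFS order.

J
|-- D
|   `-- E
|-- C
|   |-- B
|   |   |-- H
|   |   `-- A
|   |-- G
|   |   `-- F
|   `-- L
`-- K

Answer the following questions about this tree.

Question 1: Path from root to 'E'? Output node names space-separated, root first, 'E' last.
Walk down from root: J -> D -> E

Answer: J D E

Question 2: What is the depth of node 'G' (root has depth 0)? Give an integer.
Path from root to G: J -> C -> G
Depth = number of edges = 2

Answer: 2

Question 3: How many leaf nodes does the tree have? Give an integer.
Answer: 6

Derivation:
Leaves (nodes with no children): A, E, F, H, K, L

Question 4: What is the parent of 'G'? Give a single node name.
Scan adjacency: G appears as child of C

Answer: C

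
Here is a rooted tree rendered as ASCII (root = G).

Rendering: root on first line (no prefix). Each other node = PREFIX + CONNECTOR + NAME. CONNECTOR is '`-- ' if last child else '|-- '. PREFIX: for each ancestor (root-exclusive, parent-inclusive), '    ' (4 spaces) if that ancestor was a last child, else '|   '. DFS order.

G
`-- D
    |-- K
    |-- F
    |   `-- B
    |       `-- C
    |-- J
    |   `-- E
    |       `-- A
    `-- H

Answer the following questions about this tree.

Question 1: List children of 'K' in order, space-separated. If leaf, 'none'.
Answer: none

Derivation:
Node K's children (from adjacency): (leaf)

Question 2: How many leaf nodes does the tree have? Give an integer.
Answer: 4

Derivation:
Leaves (nodes with no children): A, C, H, K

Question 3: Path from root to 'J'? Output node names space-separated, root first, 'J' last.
Answer: G D J

Derivation:
Walk down from root: G -> D -> J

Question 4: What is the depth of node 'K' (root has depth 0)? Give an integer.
Answer: 2

Derivation:
Path from root to K: G -> D -> K
Depth = number of edges = 2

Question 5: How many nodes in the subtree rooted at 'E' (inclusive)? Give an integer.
Answer: 2

Derivation:
Subtree rooted at E contains: A, E
Count = 2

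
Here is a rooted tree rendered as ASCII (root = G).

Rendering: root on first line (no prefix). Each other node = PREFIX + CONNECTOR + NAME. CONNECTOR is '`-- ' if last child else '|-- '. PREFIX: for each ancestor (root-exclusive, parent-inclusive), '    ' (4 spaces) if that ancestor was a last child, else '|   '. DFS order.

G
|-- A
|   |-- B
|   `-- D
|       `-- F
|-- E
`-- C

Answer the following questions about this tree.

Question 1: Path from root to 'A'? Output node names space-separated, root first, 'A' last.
Answer: G A

Derivation:
Walk down from root: G -> A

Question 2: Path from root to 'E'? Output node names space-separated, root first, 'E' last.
Walk down from root: G -> E

Answer: G E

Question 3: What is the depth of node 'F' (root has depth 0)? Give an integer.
Answer: 3

Derivation:
Path from root to F: G -> A -> D -> F
Depth = number of edges = 3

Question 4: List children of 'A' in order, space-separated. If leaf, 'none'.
Node A's children (from adjacency): B, D

Answer: B D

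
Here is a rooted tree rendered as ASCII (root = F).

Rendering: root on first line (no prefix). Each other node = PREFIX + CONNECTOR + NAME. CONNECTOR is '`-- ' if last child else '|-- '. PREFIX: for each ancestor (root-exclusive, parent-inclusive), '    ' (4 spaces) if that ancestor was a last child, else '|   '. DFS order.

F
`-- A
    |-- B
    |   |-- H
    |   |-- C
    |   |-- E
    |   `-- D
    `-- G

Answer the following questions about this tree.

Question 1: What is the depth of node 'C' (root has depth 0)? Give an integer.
Path from root to C: F -> A -> B -> C
Depth = number of edges = 3

Answer: 3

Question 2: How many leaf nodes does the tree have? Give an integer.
Answer: 5

Derivation:
Leaves (nodes with no children): C, D, E, G, H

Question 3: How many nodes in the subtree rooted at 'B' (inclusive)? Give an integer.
Subtree rooted at B contains: B, C, D, E, H
Count = 5

Answer: 5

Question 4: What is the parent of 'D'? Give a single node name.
Scan adjacency: D appears as child of B

Answer: B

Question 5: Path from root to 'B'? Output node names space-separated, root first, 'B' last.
Walk down from root: F -> A -> B

Answer: F A B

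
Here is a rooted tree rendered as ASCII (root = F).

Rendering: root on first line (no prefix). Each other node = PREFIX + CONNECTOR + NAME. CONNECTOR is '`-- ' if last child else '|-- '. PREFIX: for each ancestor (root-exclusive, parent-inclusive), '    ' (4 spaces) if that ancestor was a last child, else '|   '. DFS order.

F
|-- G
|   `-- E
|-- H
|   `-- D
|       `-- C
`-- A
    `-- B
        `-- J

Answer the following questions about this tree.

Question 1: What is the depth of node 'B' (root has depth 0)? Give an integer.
Path from root to B: F -> A -> B
Depth = number of edges = 2

Answer: 2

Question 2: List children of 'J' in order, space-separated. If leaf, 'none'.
Node J's children (from adjacency): (leaf)

Answer: none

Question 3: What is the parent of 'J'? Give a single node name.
Scan adjacency: J appears as child of B

Answer: B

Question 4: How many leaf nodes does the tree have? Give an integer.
Leaves (nodes with no children): C, E, J

Answer: 3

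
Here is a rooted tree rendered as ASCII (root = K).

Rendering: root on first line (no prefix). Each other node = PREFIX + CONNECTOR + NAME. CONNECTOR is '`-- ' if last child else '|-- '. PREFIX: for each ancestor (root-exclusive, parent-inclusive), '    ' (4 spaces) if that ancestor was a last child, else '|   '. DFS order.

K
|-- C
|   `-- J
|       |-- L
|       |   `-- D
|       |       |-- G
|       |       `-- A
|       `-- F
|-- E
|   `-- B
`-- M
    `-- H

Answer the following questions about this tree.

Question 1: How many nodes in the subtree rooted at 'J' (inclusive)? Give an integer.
Answer: 6

Derivation:
Subtree rooted at J contains: A, D, F, G, J, L
Count = 6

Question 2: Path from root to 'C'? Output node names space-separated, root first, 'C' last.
Walk down from root: K -> C

Answer: K C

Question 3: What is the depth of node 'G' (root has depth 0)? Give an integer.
Path from root to G: K -> C -> J -> L -> D -> G
Depth = number of edges = 5

Answer: 5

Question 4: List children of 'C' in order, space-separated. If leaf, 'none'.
Node C's children (from adjacency): J

Answer: J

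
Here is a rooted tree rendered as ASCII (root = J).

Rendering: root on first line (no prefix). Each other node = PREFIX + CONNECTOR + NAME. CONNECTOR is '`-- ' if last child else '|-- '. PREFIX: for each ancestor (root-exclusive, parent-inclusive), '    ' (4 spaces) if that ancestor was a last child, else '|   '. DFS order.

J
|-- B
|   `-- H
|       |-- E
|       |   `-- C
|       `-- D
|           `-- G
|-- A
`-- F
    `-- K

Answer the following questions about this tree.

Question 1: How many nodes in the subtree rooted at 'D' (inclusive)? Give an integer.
Answer: 2

Derivation:
Subtree rooted at D contains: D, G
Count = 2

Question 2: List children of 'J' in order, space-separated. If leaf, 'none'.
Answer: B A F

Derivation:
Node J's children (from adjacency): B, A, F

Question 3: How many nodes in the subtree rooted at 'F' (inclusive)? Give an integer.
Answer: 2

Derivation:
Subtree rooted at F contains: F, K
Count = 2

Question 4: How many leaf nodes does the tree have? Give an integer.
Answer: 4

Derivation:
Leaves (nodes with no children): A, C, G, K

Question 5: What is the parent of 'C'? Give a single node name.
Scan adjacency: C appears as child of E

Answer: E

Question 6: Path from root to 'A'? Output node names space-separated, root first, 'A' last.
Answer: J A

Derivation:
Walk down from root: J -> A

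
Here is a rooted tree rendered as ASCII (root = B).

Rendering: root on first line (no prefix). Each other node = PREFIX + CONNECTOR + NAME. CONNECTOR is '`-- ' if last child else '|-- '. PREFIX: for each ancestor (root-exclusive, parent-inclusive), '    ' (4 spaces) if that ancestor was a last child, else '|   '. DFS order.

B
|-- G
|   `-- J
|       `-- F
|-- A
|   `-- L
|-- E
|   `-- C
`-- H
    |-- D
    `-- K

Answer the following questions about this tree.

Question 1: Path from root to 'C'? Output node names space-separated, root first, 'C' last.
Answer: B E C

Derivation:
Walk down from root: B -> E -> C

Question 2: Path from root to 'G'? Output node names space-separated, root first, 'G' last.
Answer: B G

Derivation:
Walk down from root: B -> G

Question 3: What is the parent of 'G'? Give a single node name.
Scan adjacency: G appears as child of B

Answer: B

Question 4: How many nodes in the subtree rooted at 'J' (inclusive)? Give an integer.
Answer: 2

Derivation:
Subtree rooted at J contains: F, J
Count = 2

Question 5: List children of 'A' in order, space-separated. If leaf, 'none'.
Answer: L

Derivation:
Node A's children (from adjacency): L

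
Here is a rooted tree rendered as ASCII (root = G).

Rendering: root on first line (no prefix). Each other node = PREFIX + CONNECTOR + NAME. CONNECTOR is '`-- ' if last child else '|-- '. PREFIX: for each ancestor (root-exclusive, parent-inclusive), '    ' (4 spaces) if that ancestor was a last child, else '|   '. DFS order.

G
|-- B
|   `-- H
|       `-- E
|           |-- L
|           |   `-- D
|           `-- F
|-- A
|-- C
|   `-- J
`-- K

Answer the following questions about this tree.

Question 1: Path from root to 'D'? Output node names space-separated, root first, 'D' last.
Answer: G B H E L D

Derivation:
Walk down from root: G -> B -> H -> E -> L -> D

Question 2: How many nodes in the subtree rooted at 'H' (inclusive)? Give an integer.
Answer: 5

Derivation:
Subtree rooted at H contains: D, E, F, H, L
Count = 5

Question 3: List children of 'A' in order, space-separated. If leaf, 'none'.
Answer: none

Derivation:
Node A's children (from adjacency): (leaf)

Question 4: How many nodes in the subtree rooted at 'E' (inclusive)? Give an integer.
Subtree rooted at E contains: D, E, F, L
Count = 4

Answer: 4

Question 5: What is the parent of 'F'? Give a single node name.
Answer: E

Derivation:
Scan adjacency: F appears as child of E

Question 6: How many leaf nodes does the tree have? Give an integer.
Answer: 5

Derivation:
Leaves (nodes with no children): A, D, F, J, K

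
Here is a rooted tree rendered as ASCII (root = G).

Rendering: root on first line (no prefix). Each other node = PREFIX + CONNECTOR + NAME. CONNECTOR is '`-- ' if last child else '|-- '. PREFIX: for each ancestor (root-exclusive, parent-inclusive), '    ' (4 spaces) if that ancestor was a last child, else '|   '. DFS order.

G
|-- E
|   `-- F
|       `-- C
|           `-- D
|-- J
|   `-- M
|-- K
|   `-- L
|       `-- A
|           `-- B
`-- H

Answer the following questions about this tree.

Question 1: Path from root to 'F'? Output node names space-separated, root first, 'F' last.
Walk down from root: G -> E -> F

Answer: G E F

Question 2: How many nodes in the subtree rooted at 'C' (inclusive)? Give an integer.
Subtree rooted at C contains: C, D
Count = 2

Answer: 2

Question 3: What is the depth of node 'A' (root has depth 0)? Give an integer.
Path from root to A: G -> K -> L -> A
Depth = number of edges = 3

Answer: 3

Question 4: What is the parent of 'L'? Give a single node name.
Scan adjacency: L appears as child of K

Answer: K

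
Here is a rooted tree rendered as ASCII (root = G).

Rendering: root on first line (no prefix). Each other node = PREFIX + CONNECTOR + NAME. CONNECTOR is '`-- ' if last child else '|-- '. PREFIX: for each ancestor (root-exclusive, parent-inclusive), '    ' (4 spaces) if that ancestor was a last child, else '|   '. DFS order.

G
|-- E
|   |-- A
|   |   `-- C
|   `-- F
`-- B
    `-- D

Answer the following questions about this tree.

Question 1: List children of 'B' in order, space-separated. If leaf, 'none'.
Node B's children (from adjacency): D

Answer: D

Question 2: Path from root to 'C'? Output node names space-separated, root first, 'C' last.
Answer: G E A C

Derivation:
Walk down from root: G -> E -> A -> C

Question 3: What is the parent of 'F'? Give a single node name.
Answer: E

Derivation:
Scan adjacency: F appears as child of E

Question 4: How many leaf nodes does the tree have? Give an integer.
Leaves (nodes with no children): C, D, F

Answer: 3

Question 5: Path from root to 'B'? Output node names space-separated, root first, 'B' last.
Walk down from root: G -> B

Answer: G B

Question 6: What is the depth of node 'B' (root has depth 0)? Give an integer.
Answer: 1

Derivation:
Path from root to B: G -> B
Depth = number of edges = 1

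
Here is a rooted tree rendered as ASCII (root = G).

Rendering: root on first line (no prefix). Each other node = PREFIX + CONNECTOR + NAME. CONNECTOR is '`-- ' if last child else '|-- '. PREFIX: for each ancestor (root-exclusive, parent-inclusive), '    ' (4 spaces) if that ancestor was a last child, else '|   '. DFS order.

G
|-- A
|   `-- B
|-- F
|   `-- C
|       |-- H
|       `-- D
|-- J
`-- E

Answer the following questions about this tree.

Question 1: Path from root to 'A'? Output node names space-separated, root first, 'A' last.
Answer: G A

Derivation:
Walk down from root: G -> A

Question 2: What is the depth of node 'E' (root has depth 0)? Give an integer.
Answer: 1

Derivation:
Path from root to E: G -> E
Depth = number of edges = 1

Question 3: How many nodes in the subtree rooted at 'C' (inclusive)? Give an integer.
Subtree rooted at C contains: C, D, H
Count = 3

Answer: 3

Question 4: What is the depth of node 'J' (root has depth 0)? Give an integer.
Answer: 1

Derivation:
Path from root to J: G -> J
Depth = number of edges = 1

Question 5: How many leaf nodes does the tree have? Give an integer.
Leaves (nodes with no children): B, D, E, H, J

Answer: 5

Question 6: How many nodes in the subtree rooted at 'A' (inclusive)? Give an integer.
Subtree rooted at A contains: A, B
Count = 2

Answer: 2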